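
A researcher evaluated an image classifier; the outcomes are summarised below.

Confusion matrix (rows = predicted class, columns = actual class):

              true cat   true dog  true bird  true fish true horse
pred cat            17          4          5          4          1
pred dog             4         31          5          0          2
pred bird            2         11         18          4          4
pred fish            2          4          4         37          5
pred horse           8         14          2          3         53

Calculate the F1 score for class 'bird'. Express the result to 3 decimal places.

0.493

F1 score = 2·TP/(2·TP+FP+FN).
bird: TP=18, FP=2+11+4+4=21, FN=5+5+4+2=16 → 36/73 = 0.4932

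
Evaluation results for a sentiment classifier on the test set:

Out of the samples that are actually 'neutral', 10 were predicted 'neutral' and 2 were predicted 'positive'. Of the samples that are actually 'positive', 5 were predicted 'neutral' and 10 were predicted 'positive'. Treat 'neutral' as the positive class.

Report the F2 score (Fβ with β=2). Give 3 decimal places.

Fβ = (1+β²)·TP / ((1+β²)·TP + β²·FN + FP), with β²=4
= 5·10 / (5·10 + 4·2 + 5) = 0.794

0.794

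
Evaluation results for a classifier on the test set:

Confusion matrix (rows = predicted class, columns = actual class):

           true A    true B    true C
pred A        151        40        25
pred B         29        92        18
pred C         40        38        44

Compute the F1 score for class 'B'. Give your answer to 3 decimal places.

0.595

F1 score = 2·TP/(2·TP+FP+FN).
B: TP=92, FP=29+18=47, FN=40+38=78 → 184/309 = 0.5955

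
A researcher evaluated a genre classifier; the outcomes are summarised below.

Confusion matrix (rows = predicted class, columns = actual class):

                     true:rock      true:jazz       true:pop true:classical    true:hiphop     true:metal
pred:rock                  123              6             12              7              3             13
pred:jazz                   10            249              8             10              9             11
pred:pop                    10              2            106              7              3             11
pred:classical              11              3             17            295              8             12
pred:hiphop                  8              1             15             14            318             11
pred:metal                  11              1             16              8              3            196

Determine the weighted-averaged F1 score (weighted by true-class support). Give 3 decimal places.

Per-class F1 score (2·TP/(2·TP+FP+FN)):
  rock: TP=123, FP=6+12+7+3+13=41, FN=10+10+11+8+11=50 → 246/337 = 0.7300
  jazz: TP=249, FP=10+8+10+9+11=48, FN=6+2+3+1+1=13 → 498/559 = 0.8909
  pop: TP=106, FP=10+2+7+3+11=33, FN=12+8+17+15+16=68 → 212/313 = 0.6773
  classical: TP=295, FP=11+3+17+8+12=51, FN=7+10+7+14+8=46 → 590/687 = 0.8588
  hiphop: TP=318, FP=8+1+15+14+11=49, FN=3+9+3+8+3=26 → 636/711 = 0.8945
  metal: TP=196, FP=11+1+16+8+3=39, FN=13+11+11+12+11=58 → 392/489 = 0.8016
Weighted-F1 score = Σ (supportᵢ/N)·F1 scoreᵢ with N=1548: (173/1548)·0.7300 + (262/1548)·0.8909 + (174/1548)·0.6773 + (341/1548)·0.8588 + (344/1548)·0.8945 + (254/1548)·0.8016 = 0.828

0.828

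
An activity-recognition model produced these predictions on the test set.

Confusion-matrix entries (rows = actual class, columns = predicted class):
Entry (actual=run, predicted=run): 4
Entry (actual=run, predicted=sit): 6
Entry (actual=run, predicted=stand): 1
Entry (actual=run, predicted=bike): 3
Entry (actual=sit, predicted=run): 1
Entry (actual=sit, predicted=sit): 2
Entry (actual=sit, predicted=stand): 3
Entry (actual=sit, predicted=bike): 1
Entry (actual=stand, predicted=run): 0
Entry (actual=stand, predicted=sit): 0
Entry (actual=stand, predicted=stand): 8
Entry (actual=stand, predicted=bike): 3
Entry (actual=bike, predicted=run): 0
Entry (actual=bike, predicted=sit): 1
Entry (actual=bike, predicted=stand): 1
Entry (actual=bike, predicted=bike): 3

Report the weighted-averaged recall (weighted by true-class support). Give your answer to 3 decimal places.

0.459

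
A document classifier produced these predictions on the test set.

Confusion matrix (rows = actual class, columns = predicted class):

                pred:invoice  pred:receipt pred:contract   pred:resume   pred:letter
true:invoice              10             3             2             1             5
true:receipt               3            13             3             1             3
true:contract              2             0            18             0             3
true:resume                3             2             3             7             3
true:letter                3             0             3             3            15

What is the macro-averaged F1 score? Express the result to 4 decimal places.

Per-class F1 score (2·TP/(2·TP+FP+FN)):
  invoice: TP=10, FP=3+2+3+3=11, FN=3+2+1+5=11 → 20/42 = 0.47619
  receipt: TP=13, FP=3+0+2+0=5, FN=3+3+1+3=10 → 26/41 = 0.63415
  contract: TP=18, FP=2+3+3+3=11, FN=2+0+0+3=5 → 36/52 = 0.69231
  resume: TP=7, FP=1+1+0+3=5, FN=3+2+3+3=11 → 14/30 = 0.46667
  letter: TP=15, FP=5+3+3+3=14, FN=3+0+3+3=9 → 30/53 = 0.56604
Macro-F1 score = mean = (0.47619 + 0.63415 + 0.69231 + 0.46667 + 0.56604) / 5 = 0.5671

0.5671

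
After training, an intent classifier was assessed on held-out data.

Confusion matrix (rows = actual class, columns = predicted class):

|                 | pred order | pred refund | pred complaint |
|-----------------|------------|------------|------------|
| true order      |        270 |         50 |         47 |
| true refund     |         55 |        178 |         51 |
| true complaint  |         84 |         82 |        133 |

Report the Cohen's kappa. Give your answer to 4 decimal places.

0.4111

Observed agreement pₒ = trace/N = 581/950 = 0.61158
Expected agreement pₑ = Σ (rowᵢ·colᵢ)/N² = (367·409 + 284·310 + 299·231)/950² = 0.34040
κ = (pₒ − pₑ)/(1 − pₑ) = (0.61158 − 0.34040)/(1 − 0.34040) = 0.4111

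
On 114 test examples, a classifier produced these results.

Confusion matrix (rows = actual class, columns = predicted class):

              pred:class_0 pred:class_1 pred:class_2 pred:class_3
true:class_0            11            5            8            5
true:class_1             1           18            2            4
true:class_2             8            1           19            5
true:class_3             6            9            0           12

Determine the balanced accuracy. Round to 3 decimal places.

Balanced accuracy = mean of per-class recall.
  class_0: recall = 11/29 = 0.3793
  class_1: recall = 18/25 = 0.7200
  class_2: recall = 19/33 = 0.5758
  class_3: recall = 12/27 = 0.4444
Mean = (0.3793 + 0.7200 + 0.5758 + 0.4444) / 4 = 0.530

0.530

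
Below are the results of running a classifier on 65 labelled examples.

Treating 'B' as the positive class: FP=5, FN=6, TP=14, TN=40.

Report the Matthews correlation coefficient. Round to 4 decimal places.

MCC = (TP·TN − FP·FN) / √((TP+FP)(TP+FN)(TN+FP)(TN+FN))
Numerator = 14·40 − 5·6 = 530
Denominator = √(19·20·45·46) = √786600 = 886.9047
MCC = 530 / 886.9047 = 0.5976

0.5976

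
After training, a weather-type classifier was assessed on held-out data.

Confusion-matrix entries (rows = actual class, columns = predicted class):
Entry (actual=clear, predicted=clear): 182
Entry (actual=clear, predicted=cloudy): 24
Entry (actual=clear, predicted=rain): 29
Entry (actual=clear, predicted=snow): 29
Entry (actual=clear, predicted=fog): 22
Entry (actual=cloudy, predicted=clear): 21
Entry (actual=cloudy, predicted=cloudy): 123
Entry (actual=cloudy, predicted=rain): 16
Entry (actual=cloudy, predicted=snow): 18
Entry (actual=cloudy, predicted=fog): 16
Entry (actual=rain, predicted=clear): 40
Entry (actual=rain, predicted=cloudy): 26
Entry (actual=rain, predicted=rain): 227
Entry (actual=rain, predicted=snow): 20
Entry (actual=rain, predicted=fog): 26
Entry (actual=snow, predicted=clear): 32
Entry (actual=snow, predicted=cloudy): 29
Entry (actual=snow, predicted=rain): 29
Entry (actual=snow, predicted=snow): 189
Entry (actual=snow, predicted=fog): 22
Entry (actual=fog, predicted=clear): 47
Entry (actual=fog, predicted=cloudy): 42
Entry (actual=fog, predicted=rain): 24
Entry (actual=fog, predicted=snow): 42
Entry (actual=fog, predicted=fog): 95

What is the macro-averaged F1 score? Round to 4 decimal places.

Per-class F1 score (2·TP/(2·TP+FP+FN)):
  clear: TP=182, FP=21+40+32+47=140, FN=24+29+29+22=104 → 364/608 = 0.59868
  cloudy: TP=123, FP=24+26+29+42=121, FN=21+16+18+16=71 → 246/438 = 0.56164
  rain: TP=227, FP=29+16+29+24=98, FN=40+26+20+26=112 → 454/664 = 0.68373
  snow: TP=189, FP=29+18+20+42=109, FN=32+29+29+22=112 → 378/599 = 0.63105
  fog: TP=95, FP=22+16+26+22=86, FN=47+42+24+42=155 → 190/431 = 0.44084
Macro-F1 score = mean = (0.59868 + 0.56164 + 0.68373 + 0.63105 + 0.44084) / 5 = 0.5832

0.5832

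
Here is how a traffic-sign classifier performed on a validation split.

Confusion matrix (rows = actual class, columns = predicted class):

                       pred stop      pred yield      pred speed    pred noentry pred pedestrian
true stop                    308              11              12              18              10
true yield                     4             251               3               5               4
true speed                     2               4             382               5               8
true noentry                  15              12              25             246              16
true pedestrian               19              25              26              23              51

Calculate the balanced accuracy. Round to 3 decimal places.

0.778

Balanced accuracy = mean of per-class recall.
  stop: recall = 308/359 = 0.8579
  yield: recall = 251/267 = 0.9401
  speed: recall = 382/401 = 0.9526
  noentry: recall = 246/314 = 0.7834
  pedestrian: recall = 51/144 = 0.3542
Mean = (0.8579 + 0.9401 + 0.9526 + 0.7834 + 0.3542) / 5 = 0.778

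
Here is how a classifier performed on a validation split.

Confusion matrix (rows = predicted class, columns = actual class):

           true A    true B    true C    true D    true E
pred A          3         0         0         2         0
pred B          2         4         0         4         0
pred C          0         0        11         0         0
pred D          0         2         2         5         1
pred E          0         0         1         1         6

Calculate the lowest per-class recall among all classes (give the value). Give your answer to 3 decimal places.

Per-class recall (TP/(TP+FN)):
  A: TP=3, FN=2+0+0+0=2 → 3/5 = 0.6000
  B: TP=4, FN=0+0+2+0=2 → 4/6 = 0.6667
  C: TP=11, FN=0+0+2+1=3 → 11/14 = 0.7857
  D: TP=5, FN=2+4+0+1=7 → 5/12 = 0.4167
  E: TP=6, FN=0+0+0+1=1 → 6/7 = 0.8571
Lowest is class 'D' with recall = 0.417.

0.417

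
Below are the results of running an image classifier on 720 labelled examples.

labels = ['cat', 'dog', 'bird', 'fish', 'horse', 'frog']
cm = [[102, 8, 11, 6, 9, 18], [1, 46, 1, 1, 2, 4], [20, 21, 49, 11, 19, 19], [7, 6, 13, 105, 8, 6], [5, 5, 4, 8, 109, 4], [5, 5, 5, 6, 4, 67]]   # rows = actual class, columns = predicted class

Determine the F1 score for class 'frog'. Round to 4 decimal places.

Take TP from the diagonal, FP from the rest of the 'frog' prediction marginal, FN from the rest of the 'frog' actual marginal.
F1 score = 2·TP/(2·TP+FP+FN).
frog: TP=67, FP=18+4+19+6+4=51, FN=5+5+5+6+4=25 → 134/210 = 0.63810

0.6381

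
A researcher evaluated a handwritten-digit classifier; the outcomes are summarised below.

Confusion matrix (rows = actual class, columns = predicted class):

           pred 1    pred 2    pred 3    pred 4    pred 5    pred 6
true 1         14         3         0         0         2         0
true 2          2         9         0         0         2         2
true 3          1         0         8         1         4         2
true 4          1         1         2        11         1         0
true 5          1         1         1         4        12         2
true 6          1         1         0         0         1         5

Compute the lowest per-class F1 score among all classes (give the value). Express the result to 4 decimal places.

0.5263

Per-class F1 score (2·TP/(2·TP+FP+FN)):
  1: TP=14, FP=2+1+1+1+1=6, FN=3+0+0+2+0=5 → 28/39 = 0.71795
  2: TP=9, FP=3+0+1+1+1=6, FN=2+0+0+2+2=6 → 18/30 = 0.60000
  3: TP=8, FP=0+0+2+1+0=3, FN=1+0+1+4+2=8 → 16/27 = 0.59259
  4: TP=11, FP=0+0+1+4+0=5, FN=1+1+2+1+0=5 → 22/32 = 0.68750
  5: TP=12, FP=2+2+4+1+1=10, FN=1+1+1+4+2=9 → 24/43 = 0.55814
  6: TP=5, FP=0+2+2+0+2=6, FN=1+1+0+0+1=3 → 10/19 = 0.52632
Lowest is class '6' with F1 score = 0.5263.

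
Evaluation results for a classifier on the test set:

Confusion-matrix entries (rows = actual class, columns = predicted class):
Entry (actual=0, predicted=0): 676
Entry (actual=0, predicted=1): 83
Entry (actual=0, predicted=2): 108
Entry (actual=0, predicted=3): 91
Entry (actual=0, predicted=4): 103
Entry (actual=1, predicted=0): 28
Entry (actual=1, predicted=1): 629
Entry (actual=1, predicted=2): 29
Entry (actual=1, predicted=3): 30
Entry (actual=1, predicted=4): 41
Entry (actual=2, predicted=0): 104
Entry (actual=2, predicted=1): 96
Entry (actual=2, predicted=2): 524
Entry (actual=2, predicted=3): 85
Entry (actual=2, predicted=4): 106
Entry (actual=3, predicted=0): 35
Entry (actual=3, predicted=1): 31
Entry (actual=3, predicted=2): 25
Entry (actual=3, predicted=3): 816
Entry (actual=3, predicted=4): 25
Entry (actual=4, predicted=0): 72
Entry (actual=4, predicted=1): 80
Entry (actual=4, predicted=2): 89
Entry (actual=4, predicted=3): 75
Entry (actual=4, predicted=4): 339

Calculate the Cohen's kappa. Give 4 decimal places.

Observed agreement pₒ = trace/N = 2984/4320 = 0.69074
Expected agreement pₑ = Σ (rowᵢ·colᵢ)/N² = (1061·915 + 757·919 + 915·775 + 932·1097 + 655·614)/4320² = 0.20363
κ = (pₒ − pₑ)/(1 − pₑ) = (0.69074 − 0.20363)/(1 − 0.20363) = 0.6117

0.6117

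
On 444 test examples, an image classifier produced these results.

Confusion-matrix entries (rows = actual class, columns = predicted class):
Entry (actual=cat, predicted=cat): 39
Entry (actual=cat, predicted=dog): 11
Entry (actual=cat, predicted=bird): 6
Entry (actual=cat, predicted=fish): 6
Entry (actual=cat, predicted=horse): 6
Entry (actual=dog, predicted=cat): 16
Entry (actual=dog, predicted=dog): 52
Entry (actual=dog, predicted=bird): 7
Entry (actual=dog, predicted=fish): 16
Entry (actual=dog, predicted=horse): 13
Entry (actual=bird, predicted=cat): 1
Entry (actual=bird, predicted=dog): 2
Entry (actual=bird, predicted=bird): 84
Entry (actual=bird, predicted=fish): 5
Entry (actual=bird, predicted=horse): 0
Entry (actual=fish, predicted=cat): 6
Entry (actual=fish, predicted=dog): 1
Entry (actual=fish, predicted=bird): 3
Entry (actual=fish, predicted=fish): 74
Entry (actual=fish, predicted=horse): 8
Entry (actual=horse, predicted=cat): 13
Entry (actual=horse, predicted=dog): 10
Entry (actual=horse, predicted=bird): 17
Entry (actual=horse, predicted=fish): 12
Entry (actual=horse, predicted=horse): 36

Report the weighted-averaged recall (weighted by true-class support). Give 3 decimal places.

Per-class recall (TP/(TP+FN)):
  cat: TP=39, FN=11+6+6+6=29 → 39/68 = 0.5735
  dog: TP=52, FN=16+7+16+13=52 → 52/104 = 0.5000
  bird: TP=84, FN=1+2+5+0=8 → 84/92 = 0.9130
  fish: TP=74, FN=6+1+3+8=18 → 74/92 = 0.8043
  horse: TP=36, FN=13+10+17+12=52 → 36/88 = 0.4091
Weighted-recall = Σ (supportᵢ/N)·recallᵢ with N=444: (68/444)·0.5735 + (104/444)·0.5000 + (92/444)·0.9130 + (92/444)·0.8043 + (88/444)·0.4091 = 0.642

0.642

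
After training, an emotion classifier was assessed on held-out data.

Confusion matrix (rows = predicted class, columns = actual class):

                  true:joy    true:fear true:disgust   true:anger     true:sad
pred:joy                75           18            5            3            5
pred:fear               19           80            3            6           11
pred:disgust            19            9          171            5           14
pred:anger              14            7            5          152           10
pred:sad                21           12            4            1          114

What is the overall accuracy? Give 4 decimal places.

Accuracy = trace / total = (75+80+171+152+114=592) / 783 = 592/783 = 0.7561

0.7561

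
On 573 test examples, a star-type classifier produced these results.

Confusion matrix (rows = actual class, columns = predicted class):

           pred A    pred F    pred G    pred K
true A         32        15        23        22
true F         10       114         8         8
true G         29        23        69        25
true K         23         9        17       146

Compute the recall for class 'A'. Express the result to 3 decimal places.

Treat 'A' as positive and all other classes as negative.
recall = TP/(TP+FN).
A: TP=32, FN=15+23+22=60 → 32/92 = 0.3478

0.348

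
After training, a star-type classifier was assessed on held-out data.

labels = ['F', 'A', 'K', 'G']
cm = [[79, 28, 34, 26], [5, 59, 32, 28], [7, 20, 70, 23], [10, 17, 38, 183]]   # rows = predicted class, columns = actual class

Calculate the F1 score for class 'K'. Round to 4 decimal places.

0.4762

One-vs-rest for 'K': TP = diagonal; FP = other classes predicted 'K'; FN = 'K' predicted as other.
F1 score = 2·TP/(2·TP+FP+FN).
K: TP=70, FP=7+20+23=50, FN=34+32+38=104 → 140/294 = 0.47619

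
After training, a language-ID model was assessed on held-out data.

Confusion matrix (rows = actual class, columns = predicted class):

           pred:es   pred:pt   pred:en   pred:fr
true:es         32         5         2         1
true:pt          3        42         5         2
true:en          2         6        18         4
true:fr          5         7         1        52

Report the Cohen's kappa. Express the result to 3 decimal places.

Observed agreement pₒ = trace/N = 144/187 = 0.7701
Expected agreement pₑ = Σ (rowᵢ·colᵢ)/N² = (40·42 + 52·60 + 30·26 + 65·59)/187² = 0.2692
κ = (pₒ − pₑ)/(1 − pₑ) = (0.7701 − 0.2692)/(1 − 0.2692) = 0.685

0.685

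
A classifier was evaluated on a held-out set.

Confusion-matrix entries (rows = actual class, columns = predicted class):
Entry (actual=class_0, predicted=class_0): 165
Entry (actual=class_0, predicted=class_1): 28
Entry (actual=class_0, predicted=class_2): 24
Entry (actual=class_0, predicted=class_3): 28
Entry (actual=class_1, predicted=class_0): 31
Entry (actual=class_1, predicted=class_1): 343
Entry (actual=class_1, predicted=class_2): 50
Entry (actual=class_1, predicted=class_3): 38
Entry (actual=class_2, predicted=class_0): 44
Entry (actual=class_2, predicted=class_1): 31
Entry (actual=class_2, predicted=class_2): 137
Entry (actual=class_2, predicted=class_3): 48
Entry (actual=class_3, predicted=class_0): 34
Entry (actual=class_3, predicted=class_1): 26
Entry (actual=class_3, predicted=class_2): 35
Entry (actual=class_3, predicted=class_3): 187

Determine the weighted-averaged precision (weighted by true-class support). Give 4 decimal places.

0.6708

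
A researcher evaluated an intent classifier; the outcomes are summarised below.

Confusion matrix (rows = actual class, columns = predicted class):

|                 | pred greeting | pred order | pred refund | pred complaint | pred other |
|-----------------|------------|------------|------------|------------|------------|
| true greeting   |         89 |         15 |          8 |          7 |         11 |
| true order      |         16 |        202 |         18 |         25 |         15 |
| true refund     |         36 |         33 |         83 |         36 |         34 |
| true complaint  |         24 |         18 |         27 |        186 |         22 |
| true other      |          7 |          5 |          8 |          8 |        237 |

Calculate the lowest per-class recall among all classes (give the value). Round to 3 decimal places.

Per-class recall (TP/(TP+FN)):
  greeting: TP=89, FN=15+8+7+11=41 → 89/130 = 0.6846
  order: TP=202, FN=16+18+25+15=74 → 202/276 = 0.7319
  refund: TP=83, FN=36+33+36+34=139 → 83/222 = 0.3739
  complaint: TP=186, FN=24+18+27+22=91 → 186/277 = 0.6715
  other: TP=237, FN=7+5+8+8=28 → 237/265 = 0.8943
Lowest is class 'refund' with recall = 0.374.

0.374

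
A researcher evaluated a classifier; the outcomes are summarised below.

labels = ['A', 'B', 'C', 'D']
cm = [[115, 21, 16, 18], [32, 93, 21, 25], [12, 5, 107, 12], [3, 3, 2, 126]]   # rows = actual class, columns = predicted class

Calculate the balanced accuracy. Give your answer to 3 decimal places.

0.737

Balanced accuracy = mean of per-class recall.
  A: recall = 115/170 = 0.6765
  B: recall = 93/171 = 0.5439
  C: recall = 107/136 = 0.7868
  D: recall = 126/134 = 0.9403
Mean = (0.6765 + 0.5439 + 0.7868 + 0.9403) / 4 = 0.737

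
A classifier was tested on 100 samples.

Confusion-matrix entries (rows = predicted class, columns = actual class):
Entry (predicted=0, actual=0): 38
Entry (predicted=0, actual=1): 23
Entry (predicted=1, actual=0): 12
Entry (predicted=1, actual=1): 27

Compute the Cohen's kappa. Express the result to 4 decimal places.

0.3000

Observed agreement pₒ = trace/N = 65/100 = 0.65000
Expected agreement pₑ = Σ (rowᵢ·colᵢ)/N² = (50·61 + 50·39)/100² = 0.50000
κ = (pₒ − pₑ)/(1 − pₑ) = (0.65000 − 0.50000)/(1 − 0.50000) = 0.3000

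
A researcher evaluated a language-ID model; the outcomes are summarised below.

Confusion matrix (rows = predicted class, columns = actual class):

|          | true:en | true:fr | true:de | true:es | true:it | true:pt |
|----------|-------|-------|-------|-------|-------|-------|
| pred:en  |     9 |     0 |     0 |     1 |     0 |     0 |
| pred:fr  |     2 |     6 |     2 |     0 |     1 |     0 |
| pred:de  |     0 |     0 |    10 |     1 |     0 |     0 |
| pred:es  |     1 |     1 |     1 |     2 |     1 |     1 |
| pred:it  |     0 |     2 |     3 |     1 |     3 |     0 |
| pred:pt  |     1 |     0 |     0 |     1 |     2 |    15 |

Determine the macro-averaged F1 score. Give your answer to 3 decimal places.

0.611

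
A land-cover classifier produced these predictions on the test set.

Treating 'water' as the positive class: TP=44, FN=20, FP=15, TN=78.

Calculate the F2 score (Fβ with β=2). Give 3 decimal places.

0.698

Fβ = (1+β²)·TP / ((1+β²)·TP + β²·FN + FP), with β²=4
= 5·44 / (5·44 + 4·20 + 15) = 0.698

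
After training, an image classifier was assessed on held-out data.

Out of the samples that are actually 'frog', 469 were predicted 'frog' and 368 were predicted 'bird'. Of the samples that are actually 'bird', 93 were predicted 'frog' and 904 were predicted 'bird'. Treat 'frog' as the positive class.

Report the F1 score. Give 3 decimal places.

Precision = TP/(TP+FP) = 469/562 = 0.8345
Recall = TP/(TP+FN) = 469/837 = 0.5603
F1 = 2·TP/(2·TP+FP+FN) = 938/1399 = 0.670

0.670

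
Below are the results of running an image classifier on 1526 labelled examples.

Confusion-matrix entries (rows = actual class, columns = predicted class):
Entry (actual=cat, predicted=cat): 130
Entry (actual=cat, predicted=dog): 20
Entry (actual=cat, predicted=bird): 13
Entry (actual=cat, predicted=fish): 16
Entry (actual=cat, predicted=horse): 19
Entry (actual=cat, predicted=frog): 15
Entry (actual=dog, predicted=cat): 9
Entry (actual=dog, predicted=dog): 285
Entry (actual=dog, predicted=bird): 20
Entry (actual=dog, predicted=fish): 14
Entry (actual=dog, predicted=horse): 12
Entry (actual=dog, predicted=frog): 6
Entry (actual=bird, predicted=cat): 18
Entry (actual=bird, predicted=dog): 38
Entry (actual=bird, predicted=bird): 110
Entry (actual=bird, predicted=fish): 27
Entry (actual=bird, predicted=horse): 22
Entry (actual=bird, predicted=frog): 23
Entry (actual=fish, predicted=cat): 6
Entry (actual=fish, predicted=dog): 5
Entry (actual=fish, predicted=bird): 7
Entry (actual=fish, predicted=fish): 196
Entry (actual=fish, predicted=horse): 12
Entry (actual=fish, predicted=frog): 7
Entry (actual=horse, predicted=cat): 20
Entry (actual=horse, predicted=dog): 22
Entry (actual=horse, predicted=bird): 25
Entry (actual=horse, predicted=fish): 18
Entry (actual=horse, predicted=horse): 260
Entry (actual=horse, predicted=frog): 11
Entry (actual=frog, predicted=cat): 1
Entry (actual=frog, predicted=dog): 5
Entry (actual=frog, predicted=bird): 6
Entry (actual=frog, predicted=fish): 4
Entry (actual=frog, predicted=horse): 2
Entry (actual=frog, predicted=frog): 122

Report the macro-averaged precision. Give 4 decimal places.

0.7075

Per-class precision (TP/(TP+FP)):
  cat: TP=130, FP=9+18+6+20+1=54 → 130/184 = 0.70652
  dog: TP=285, FP=20+38+5+22+5=90 → 285/375 = 0.76000
  bird: TP=110, FP=13+20+7+25+6=71 → 110/181 = 0.60773
  fish: TP=196, FP=16+14+27+18+4=79 → 196/275 = 0.71273
  horse: TP=260, FP=19+12+22+12+2=67 → 260/327 = 0.79511
  frog: TP=122, FP=15+6+23+7+11=62 → 122/184 = 0.66304
Macro-precision = mean = (0.70652 + 0.76000 + 0.60773 + 0.71273 + 0.79511 + 0.66304) / 6 = 0.7075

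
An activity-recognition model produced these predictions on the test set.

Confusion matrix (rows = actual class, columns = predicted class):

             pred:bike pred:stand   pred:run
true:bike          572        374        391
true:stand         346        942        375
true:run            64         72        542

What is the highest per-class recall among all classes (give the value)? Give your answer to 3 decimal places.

0.799

Per-class recall (TP/(TP+FN)):
  bike: TP=572, FN=374+391=765 → 572/1337 = 0.4278
  stand: TP=942, FN=346+375=721 → 942/1663 = 0.5664
  run: TP=542, FN=64+72=136 → 542/678 = 0.7994
Highest is class 'run' with recall = 0.799.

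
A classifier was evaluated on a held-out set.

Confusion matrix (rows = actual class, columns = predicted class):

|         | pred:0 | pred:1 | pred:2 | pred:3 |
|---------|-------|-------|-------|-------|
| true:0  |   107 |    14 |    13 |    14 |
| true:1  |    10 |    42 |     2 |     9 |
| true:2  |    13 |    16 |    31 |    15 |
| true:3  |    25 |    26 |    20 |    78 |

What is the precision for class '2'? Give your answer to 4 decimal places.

0.4697

One-vs-rest for '2': TP = diagonal; FP = other classes predicted '2'; FN = '2' predicted as other.
precision = TP/(TP+FP).
2: TP=31, FP=13+2+20=35 → 31/66 = 0.46970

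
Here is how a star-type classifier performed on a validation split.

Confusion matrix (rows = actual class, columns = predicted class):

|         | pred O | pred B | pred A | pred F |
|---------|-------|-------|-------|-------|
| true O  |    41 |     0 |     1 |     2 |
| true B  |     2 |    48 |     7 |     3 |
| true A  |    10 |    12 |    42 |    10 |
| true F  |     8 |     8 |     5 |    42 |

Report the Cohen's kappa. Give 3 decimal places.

Observed agreement pₒ = trace/N = 173/241 = 0.7178
Expected agreement pₑ = Σ (rowᵢ·colᵢ)/N² = (44·61 + 60·68 + 74·55 + 63·57)/241² = 0.2484
κ = (pₒ − pₑ)/(1 − pₑ) = (0.7178 − 0.2484)/(1 − 0.2484) = 0.625

0.625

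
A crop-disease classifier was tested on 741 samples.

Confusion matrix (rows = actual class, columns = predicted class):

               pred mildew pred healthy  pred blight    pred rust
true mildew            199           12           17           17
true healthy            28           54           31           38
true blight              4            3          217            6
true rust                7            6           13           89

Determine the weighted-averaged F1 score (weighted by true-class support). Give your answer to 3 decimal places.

0.739

Per-class F1 score (2·TP/(2·TP+FP+FN)):
  mildew: TP=199, FP=28+4+7=39, FN=12+17+17=46 → 398/483 = 0.8240
  healthy: TP=54, FP=12+3+6=21, FN=28+31+38=97 → 108/226 = 0.4779
  blight: TP=217, FP=17+31+13=61, FN=4+3+6=13 → 434/508 = 0.8543
  rust: TP=89, FP=17+38+6=61, FN=7+6+13=26 → 178/265 = 0.6717
Weighted-F1 score = Σ (supportᵢ/N)·F1 scoreᵢ with N=741: (245/741)·0.8240 + (151/741)·0.4779 + (230/741)·0.8543 + (115/741)·0.6717 = 0.739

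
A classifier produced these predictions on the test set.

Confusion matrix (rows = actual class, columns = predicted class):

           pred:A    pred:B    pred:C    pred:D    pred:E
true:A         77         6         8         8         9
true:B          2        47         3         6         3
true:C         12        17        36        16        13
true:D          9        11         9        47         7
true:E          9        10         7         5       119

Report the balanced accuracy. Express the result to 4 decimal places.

0.6452

Balanced accuracy = mean of per-class recall.
  A: recall = 77/108 = 0.71296
  B: recall = 47/61 = 0.77049
  C: recall = 36/94 = 0.38298
  D: recall = 47/83 = 0.56627
  E: recall = 119/150 = 0.79333
Mean = (0.71296 + 0.77049 + 0.38298 + 0.56627 + 0.79333) / 5 = 0.6452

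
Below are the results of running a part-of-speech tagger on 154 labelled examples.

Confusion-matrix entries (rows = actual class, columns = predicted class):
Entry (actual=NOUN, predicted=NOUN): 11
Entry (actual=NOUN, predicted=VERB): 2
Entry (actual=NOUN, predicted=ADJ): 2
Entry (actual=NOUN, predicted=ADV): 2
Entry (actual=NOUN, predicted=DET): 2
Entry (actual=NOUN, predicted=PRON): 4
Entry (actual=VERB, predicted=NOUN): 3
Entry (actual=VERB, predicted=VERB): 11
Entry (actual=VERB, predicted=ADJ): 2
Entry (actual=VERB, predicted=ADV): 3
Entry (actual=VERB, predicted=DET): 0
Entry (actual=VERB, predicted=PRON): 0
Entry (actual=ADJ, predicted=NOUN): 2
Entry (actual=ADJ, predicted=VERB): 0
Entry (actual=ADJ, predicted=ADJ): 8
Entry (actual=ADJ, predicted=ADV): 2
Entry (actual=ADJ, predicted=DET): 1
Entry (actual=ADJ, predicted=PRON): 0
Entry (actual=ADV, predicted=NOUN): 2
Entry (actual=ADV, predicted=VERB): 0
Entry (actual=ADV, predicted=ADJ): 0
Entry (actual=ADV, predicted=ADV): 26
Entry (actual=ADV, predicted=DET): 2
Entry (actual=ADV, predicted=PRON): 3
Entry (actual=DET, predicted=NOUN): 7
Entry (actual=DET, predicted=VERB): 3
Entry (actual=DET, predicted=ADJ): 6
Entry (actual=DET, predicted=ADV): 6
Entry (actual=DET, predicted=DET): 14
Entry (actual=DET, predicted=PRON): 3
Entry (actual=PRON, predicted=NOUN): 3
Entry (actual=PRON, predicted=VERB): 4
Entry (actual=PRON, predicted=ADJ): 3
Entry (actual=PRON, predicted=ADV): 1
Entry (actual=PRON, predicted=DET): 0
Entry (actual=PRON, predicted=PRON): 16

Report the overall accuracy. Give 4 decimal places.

0.5584

Accuracy = trace / total = (11+11+8+26+14+16=86) / 154 = 86/154 = 0.5584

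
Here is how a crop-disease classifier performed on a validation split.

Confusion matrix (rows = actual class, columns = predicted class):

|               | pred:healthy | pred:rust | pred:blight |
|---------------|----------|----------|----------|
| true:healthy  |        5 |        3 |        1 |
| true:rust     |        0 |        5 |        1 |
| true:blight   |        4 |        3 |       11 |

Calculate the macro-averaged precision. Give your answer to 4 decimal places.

Per-class precision (TP/(TP+FP)):
  healthy: TP=5, FP=0+4=4 → 5/9 = 0.55556
  rust: TP=5, FP=3+3=6 → 5/11 = 0.45455
  blight: TP=11, FP=1+1=2 → 11/13 = 0.84615
Macro-precision = mean = (0.55556 + 0.45455 + 0.84615) / 3 = 0.6188

0.6188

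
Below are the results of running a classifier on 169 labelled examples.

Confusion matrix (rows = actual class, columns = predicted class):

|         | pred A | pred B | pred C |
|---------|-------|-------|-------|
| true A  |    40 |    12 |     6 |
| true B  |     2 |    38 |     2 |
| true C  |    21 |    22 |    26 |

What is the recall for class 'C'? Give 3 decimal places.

0.377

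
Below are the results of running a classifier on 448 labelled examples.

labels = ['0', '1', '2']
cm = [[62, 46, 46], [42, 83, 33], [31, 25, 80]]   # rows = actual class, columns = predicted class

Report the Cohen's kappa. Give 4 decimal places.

0.2542

Observed agreement pₒ = trace/N = 225/448 = 0.50223
Expected agreement pₑ = Σ (rowᵢ·colᵢ)/N² = (154·135 + 158·154 + 136·159)/448² = 0.33256
κ = (pₒ − pₑ)/(1 − pₑ) = (0.50223 − 0.33256)/(1 − 0.33256) = 0.2542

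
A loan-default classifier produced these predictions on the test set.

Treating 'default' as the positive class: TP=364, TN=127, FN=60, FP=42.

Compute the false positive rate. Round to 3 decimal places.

0.249

FPR = FP/(FP+TN) = 42/(42+127) = 0.249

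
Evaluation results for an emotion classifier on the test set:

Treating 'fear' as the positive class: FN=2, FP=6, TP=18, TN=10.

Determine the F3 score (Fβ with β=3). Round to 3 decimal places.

0.882

Fβ = (1+β²)·TP / ((1+β²)·TP + β²·FN + FP), with β²=9
= 10·18 / (10·18 + 9·2 + 6) = 0.882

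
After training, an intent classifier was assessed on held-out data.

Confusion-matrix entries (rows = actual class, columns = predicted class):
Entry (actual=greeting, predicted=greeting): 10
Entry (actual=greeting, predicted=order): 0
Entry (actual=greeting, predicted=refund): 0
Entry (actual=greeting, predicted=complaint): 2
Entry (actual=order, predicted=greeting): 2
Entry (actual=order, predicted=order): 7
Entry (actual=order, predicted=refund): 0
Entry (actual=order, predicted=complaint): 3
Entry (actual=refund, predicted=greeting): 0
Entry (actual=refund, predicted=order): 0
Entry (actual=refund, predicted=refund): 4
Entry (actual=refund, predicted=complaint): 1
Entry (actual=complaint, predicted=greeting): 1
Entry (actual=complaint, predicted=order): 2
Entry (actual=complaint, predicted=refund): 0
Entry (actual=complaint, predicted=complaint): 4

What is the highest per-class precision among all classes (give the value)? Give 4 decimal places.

Per-class precision (TP/(TP+FP)):
  greeting: TP=10, FP=2+0+1=3 → 10/13 = 0.76923
  order: TP=7, FP=0+0+2=2 → 7/9 = 0.77778
  refund: TP=4, FP=0+0+0=0 → 4/4 = 1.00000
  complaint: TP=4, FP=2+3+1=6 → 4/10 = 0.40000
Highest is class 'refund' with precision = 1.0000.

1.0000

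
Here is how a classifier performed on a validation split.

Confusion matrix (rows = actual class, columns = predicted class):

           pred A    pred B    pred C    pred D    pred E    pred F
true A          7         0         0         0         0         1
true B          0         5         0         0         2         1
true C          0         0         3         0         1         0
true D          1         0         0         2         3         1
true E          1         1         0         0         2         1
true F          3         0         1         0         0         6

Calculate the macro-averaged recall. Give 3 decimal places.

Per-class recall (TP/(TP+FN)):
  A: TP=7, FN=0+0+0+0+1=1 → 7/8 = 0.8750
  B: TP=5, FN=0+0+0+2+1=3 → 5/8 = 0.6250
  C: TP=3, FN=0+0+0+1+0=1 → 3/4 = 0.7500
  D: TP=2, FN=1+0+0+3+1=5 → 2/7 = 0.2857
  E: TP=2, FN=1+1+0+0+1=3 → 2/5 = 0.4000
  F: TP=6, FN=3+0+1+0+0=4 → 6/10 = 0.6000
Macro-recall = mean = (0.8750 + 0.6250 + 0.7500 + 0.2857 + 0.4000 + 0.6000) / 6 = 0.589

0.589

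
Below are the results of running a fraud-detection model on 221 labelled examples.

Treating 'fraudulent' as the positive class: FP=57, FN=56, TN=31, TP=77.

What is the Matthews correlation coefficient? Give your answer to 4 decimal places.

-0.0689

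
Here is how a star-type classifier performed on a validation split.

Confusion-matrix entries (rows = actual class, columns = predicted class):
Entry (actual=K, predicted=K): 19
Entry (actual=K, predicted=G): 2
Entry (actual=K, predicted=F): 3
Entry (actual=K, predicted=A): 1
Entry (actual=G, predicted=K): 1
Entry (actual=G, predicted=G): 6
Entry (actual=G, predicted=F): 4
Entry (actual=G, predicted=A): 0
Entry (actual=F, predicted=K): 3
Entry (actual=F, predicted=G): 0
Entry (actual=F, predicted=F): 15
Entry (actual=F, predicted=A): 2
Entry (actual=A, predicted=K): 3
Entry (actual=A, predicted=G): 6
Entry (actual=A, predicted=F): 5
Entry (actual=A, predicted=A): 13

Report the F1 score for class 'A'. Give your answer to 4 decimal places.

0.6047

Take TP from the diagonal, FP from the rest of the 'A' prediction marginal, FN from the rest of the 'A' actual marginal.
F1 score = 2·TP/(2·TP+FP+FN).
A: TP=13, FP=1+0+2=3, FN=3+6+5=14 → 26/43 = 0.60465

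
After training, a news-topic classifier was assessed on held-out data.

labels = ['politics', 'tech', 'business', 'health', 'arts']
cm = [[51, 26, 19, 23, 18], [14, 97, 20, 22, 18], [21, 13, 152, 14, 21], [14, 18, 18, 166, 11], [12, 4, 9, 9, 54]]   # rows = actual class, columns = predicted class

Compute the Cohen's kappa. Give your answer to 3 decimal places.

Observed agreement pₒ = trace/N = 520/844 = 0.6161
Expected agreement pₑ = Σ (rowᵢ·colᵢ)/N² = (137·112 + 171·158 + 221·218 + 227·234 + 88·122)/844² = 0.2167
κ = (pₒ − pₑ)/(1 − pₑ) = (0.6161 − 0.2167)/(1 − 0.2167) = 0.510

0.510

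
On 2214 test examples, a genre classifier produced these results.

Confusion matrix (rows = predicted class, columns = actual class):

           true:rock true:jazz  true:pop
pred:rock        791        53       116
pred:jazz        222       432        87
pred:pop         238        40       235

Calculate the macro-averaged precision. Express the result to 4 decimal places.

0.6217

Per-class precision (TP/(TP+FP)):
  rock: TP=791, FP=53+116=169 → 791/960 = 0.82396
  jazz: TP=432, FP=222+87=309 → 432/741 = 0.58300
  pop: TP=235, FP=238+40=278 → 235/513 = 0.45809
Macro-precision = mean = (0.82396 + 0.58300 + 0.45809) / 3 = 0.6217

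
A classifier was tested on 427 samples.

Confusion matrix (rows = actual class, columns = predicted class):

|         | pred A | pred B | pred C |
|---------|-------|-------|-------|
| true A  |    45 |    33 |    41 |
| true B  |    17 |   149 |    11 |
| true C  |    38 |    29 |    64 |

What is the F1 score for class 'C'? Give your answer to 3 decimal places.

One-vs-rest for 'C': TP = diagonal; FP = other classes predicted 'C'; FN = 'C' predicted as other.
F1 score = 2·TP/(2·TP+FP+FN).
C: TP=64, FP=41+11=52, FN=38+29=67 → 128/247 = 0.5182

0.518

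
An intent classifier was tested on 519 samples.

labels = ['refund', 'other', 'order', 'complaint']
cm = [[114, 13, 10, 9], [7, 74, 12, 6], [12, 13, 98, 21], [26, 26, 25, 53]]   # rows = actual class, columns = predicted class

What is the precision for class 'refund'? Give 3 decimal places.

0.717

precision = TP/(TP+FP).
refund: TP=114, FP=7+12+26=45 → 114/159 = 0.7170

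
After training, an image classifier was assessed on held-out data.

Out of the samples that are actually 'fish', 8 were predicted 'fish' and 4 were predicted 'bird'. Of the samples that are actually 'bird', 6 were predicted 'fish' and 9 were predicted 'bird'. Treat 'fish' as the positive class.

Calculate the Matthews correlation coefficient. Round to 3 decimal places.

0.265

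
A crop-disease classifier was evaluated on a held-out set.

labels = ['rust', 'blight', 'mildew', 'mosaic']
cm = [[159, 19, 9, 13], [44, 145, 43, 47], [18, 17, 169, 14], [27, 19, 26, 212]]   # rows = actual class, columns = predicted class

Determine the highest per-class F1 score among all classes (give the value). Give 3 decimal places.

0.744

Per-class F1 score (2·TP/(2·TP+FP+FN)):
  rust: TP=159, FP=44+18+27=89, FN=19+9+13=41 → 318/448 = 0.7098
  blight: TP=145, FP=19+17+19=55, FN=44+43+47=134 → 290/479 = 0.6054
  mildew: TP=169, FP=9+43+26=78, FN=18+17+14=49 → 338/465 = 0.7269
  mosaic: TP=212, FP=13+47+14=74, FN=27+19+26=72 → 424/570 = 0.7439
Highest is class 'mosaic' with F1 score = 0.744.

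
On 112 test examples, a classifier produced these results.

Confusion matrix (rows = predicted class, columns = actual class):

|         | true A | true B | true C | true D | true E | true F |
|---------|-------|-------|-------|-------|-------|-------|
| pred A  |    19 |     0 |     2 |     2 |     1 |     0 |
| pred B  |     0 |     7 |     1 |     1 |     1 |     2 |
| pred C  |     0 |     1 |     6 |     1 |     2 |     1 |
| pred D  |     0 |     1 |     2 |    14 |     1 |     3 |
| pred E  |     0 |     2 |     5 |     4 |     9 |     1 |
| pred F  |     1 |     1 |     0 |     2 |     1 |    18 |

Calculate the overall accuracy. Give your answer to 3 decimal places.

Accuracy = trace / total = (19+7+6+14+9+18=73) / 112 = 73/112 = 0.652

0.652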